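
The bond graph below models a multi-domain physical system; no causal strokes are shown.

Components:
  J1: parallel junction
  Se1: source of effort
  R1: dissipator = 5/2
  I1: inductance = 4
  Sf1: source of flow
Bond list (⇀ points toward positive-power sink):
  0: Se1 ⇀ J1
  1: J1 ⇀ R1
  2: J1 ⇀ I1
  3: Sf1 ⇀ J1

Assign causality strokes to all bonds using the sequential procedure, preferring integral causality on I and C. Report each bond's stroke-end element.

b0 →J1
b1 →R1
b2 →I1
b3 →Sf1

bond 0 →J1  (Se1: effort source, stroke at far end)
bond 3 →Sf1  (Sf1: flow source, stroke at near end)
bond 1 →R1  (0-jn J1 has e-setter on 0)
bond 2 →I1  (common-e at J1 fixed by 0)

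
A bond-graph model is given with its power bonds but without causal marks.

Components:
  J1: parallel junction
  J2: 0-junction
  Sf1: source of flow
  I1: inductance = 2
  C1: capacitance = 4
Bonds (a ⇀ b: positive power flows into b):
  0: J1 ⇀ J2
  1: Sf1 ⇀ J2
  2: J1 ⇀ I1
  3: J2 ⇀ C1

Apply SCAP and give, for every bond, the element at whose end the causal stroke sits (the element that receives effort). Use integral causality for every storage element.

bond 1 →Sf1  (source Sf1 imposes f)
bond 2 →I1  (I1: I, integral causality)
bond 0 →J1  (J1 needs exactly one e-in)
bond 3 →J2  (only one effort-in slot at J2)

bond 0 |J1
bond 1 |Sf1
bond 2 |I1
bond 3 |J2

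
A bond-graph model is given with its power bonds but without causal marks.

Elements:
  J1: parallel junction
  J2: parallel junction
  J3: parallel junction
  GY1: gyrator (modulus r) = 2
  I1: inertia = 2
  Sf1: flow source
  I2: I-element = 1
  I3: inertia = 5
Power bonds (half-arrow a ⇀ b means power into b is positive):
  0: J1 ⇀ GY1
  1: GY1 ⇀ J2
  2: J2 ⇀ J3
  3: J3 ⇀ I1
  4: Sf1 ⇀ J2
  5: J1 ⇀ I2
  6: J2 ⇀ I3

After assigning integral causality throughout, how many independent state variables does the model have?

3  (I1, I2, I3 all integral)

#4 stroke at Sf1  (Sf1: flow source, stroke at near end)
#3 stroke at I1  (I1: I, integral causality)
#2 stroke at J3  (J3 needs exactly one e-in)
#5 stroke at I2  (I2 outputs flow p/I2)
#0 stroke at J1  (only one effort-in slot at J1)
#1 stroke at J2  (GY GY1: same side as bond 0)
#6 stroke at I3  (common-e at J2 fixed by 1)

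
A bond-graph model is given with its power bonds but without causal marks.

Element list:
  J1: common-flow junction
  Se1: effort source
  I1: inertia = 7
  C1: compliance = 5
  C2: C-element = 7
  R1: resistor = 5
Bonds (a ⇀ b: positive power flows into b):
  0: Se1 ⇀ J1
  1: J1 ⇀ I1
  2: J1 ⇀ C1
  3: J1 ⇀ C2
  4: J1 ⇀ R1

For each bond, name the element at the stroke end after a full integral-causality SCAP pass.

β0 stroke at J1  (Se1: effort source, stroke at far end)
β1 stroke at I1  (prefer integral on I1)
β2 stroke at J1  (common-f at J1 fixed by 1)
β3 stroke at J1  (common-f at J1 fixed by 1)
β4 stroke at J1  (J1: bond 1 brought flow, rest push out)

bond 0 →J1
bond 1 →I1
bond 2 →J1
bond 3 →J1
bond 4 →J1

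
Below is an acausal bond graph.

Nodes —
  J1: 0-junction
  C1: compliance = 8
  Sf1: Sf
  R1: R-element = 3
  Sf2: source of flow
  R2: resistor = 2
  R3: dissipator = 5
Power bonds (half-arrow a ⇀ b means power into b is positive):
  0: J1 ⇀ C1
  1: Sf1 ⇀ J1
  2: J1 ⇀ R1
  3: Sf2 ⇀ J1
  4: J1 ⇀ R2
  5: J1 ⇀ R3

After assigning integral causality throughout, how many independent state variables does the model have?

1  (C1 all integral)

β1 stroke→Sf1  (source Sf1 imposes f)
β3 stroke→Sf2  (Sf2 (Sf) sets flow on bond)
β0 stroke→J1  (C1: C, integral causality)
β2 stroke→R1  (0-jn J1 has e-setter on 0)
β4 stroke→R2  (common-e at J1 fixed by 0)
β5 stroke→R3  (J1: bond 0 brought effort, rest push out)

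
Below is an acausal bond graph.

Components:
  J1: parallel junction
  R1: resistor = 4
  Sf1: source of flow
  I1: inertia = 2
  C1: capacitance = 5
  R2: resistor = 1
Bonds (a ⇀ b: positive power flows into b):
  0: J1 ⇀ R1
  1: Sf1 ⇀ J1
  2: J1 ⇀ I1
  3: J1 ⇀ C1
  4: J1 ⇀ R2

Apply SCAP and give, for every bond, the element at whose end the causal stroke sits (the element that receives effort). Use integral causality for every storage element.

bond 1 stroke at Sf1  (Sf1 fixes flow; stroke at Sf1)
bond 2 stroke at I1  (I1: I, integral causality)
bond 3 stroke at J1  (C1: C, integral causality)
bond 0 stroke at R1  (0-jn J1 has e-setter on 3)
bond 4 stroke at R2  (0-jn J1 has e-setter on 3)

#0 →R1
#1 →Sf1
#2 →I1
#3 →J1
#4 →R2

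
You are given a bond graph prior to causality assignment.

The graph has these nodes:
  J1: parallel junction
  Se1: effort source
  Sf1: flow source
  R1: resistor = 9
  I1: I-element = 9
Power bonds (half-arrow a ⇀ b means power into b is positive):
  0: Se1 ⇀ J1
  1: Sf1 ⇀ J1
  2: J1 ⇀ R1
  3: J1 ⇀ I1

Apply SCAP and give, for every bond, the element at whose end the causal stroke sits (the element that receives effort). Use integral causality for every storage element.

β0 stroke→J1
β1 stroke→Sf1
β2 stroke→R1
β3 stroke→I1

#0 stroke→J1  (source Se1 imposes e)
#1 stroke→Sf1  (Sf1: flow source, stroke at near end)
#2 stroke→R1  (J1: bond 0 brought effort, rest push out)
#3 stroke→I1  (J1: bond 0 brought effort, rest push out)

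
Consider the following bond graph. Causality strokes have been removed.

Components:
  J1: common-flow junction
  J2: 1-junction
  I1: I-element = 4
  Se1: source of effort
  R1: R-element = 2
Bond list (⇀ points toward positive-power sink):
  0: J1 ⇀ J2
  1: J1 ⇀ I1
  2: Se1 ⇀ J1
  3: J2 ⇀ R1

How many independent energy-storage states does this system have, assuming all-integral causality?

1  (I1 all integral)

β2 stroke at J1  (Se1: effort source, stroke at far end)
β1 stroke at I1  (I1 outputs flow p/I1)
β0 stroke at J1  (J1: bond 1 brought flow, rest push out)
β3 stroke at J2  (1-jn J2 has f-setter on 0)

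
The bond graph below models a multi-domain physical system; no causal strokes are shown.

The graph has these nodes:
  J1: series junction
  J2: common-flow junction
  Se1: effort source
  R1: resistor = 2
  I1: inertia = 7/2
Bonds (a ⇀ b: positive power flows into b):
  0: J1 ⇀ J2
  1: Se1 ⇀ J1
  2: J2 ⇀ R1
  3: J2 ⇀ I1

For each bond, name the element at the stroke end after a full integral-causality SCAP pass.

bond 0 →J2
bond 1 →J1
bond 2 →J2
bond 3 →I1

bond 1 stroke at J1  (Se1 (Se) sets effort on bond)
bond 0 stroke at J2  (only one flow-in slot at J1)
bond 3 stroke at I1  (I1 outputs flow p/I1)
bond 2 stroke at J2  (1-jn J2 has f-setter on 3)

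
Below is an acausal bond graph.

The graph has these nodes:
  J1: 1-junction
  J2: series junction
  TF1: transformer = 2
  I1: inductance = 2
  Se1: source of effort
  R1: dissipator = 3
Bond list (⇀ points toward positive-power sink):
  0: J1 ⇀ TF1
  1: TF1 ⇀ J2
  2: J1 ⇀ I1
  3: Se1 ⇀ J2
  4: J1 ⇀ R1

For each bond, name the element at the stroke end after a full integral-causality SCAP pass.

bond 0 |J1
bond 1 |TF1
bond 2 |I1
bond 3 |J2
bond 4 |J1

b3 stroke at J2  (Se1 fixes effort; stroke away)
b1 stroke at TF1  (J2 needs exactly one f-in)
b0 stroke at J1  (through TF1, causality passes straight; one stroke at TF1)
b2 stroke at I1  (prefer integral on I1)
b4 stroke at J1  (J1 flow already set via bond 2)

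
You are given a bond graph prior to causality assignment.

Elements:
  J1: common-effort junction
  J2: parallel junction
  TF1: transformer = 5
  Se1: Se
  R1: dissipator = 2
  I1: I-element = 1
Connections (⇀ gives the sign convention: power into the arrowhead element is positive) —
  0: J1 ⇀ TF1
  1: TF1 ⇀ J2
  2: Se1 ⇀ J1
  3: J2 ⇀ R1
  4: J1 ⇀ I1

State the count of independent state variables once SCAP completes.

#2 stroke→J1  (Se1 (Se) sets effort on bond)
#0 stroke→TF1  (J1: bond 2 brought effort, rest push out)
#4 stroke→I1  (common-e at J1 fixed by 2)
#1 stroke→J2  (through TF1, causality passes straight; one stroke at TF1)
#3 stroke→R1  (common-e at J2 fixed by 1)

1  (I1 all integral)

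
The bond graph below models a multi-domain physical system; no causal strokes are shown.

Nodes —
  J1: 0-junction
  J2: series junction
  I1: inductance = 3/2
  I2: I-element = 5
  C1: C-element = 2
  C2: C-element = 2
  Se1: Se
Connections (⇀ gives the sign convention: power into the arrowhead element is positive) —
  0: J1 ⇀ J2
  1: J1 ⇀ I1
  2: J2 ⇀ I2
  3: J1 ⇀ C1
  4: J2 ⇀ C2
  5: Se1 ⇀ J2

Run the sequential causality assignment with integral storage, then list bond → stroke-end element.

b0 stroke at J2
b1 stroke at I1
b2 stroke at I2
b3 stroke at J1
b4 stroke at J2
b5 stroke at J2

b5 →J2  (source Se1 imposes e)
b1 →I1  (prefer integral on I1)
b2 →I2  (I2: I, integral causality)
b0 →J2  (1-jn J2 has f-setter on 2)
b4 →J2  (J2 flow already set via bond 2)
b3 →J1  (only one effort-in slot at J1)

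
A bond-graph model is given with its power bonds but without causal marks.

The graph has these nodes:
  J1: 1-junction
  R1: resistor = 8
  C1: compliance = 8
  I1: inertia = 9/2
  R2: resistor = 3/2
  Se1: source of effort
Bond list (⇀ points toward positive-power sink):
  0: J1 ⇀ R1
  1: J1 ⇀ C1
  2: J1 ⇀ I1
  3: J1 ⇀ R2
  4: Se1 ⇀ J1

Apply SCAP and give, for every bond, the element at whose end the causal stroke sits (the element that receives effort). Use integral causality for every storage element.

#0 stroke at J1
#1 stroke at J1
#2 stroke at I1
#3 stroke at J1
#4 stroke at J1

bond 4 stroke at J1  (Se1 (Se) sets effort on bond)
bond 1 stroke at J1  (C1 outputs effort q/C1)
bond 2 stroke at I1  (I1 integral (f out))
bond 0 stroke at J1  (1-jn J1 has f-setter on 2)
bond 3 stroke at J1  (1-jn J1 has f-setter on 2)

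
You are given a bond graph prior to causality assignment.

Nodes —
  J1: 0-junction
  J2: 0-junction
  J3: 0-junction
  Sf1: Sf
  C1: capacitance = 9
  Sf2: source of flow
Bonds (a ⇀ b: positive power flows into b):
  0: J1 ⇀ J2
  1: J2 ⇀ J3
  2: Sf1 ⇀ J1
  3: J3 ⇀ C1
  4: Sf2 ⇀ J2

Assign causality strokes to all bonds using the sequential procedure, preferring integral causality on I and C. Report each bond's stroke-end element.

#2 stroke→Sf1  (source Sf1 imposes f)
#4 stroke→Sf2  (Sf2 (Sf) sets flow on bond)
#0 stroke→J1  (only one effort-in slot at J1)
#1 stroke→J2  (closing 0-jn rule on J2)
#3 stroke→J3  (only one effort-in slot at J3)

bond 0 →J1
bond 1 →J2
bond 2 →Sf1
bond 3 →J3
bond 4 →Sf2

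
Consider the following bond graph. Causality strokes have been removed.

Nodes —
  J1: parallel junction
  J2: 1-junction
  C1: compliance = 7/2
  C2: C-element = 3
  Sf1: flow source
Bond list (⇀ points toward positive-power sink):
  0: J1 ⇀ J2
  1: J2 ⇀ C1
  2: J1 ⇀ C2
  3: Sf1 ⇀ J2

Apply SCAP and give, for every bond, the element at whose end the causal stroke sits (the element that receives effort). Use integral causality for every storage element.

#0 |J2
#1 |J2
#2 |J1
#3 |Sf1

β3 stroke at Sf1  (source Sf1 imposes f)
β0 stroke at J2  (J2: bond 3 brought flow, rest push out)
β1 stroke at J2  (J2: bond 3 brought flow, rest push out)
β2 stroke at J1  (only one effort-in slot at J1)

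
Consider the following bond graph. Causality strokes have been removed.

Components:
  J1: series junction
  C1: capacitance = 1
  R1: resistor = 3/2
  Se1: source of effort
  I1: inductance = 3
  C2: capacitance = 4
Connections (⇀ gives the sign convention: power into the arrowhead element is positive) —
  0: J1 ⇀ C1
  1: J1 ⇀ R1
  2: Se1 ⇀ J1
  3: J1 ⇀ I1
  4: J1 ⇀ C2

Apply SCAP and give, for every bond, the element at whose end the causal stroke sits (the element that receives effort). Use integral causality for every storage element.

β2 stroke→J1  (source Se1 imposes e)
β0 stroke→J1  (C1 integral (e out))
β3 stroke→I1  (prefer integral on I1)
β1 stroke→J1  (common-f at J1 fixed by 3)
β4 stroke→J1  (1-jn J1 has f-setter on 3)

β0 |J1
β1 |J1
β2 |J1
β3 |I1
β4 |J1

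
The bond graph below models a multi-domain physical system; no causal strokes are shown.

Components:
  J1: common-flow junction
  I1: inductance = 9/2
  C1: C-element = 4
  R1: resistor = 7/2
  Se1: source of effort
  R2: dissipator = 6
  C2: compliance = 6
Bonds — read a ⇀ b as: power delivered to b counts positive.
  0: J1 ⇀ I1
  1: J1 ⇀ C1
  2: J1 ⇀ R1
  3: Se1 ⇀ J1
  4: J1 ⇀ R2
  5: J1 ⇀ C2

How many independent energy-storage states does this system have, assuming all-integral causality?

3  (C1, C2, I1 all integral)

#3 →J1  (Se1: effort source, stroke at far end)
#0 →I1  (I1 integral (f out))
#1 →J1  (common-f at J1 fixed by 0)
#2 →J1  (common-f at J1 fixed by 0)
#4 →J1  (J1 flow already set via bond 0)
#5 →J1  (J1 flow already set via bond 0)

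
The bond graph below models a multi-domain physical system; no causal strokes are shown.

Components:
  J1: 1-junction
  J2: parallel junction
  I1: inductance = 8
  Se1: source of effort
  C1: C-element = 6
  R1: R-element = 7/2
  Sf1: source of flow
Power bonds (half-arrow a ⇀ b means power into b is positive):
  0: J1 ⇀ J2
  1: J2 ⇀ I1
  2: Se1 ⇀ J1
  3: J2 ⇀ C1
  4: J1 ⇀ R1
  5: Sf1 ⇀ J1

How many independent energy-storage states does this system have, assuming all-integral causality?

2  (C1, I1 all integral)

bond 2 →J1  (source Se1 imposes e)
bond 5 →Sf1  (Sf1 fixes flow; stroke at Sf1)
bond 0 →J1  (common-f at J1 fixed by 5)
bond 4 →J1  (J1: bond 5 brought flow, rest push out)
bond 1 →I1  (I1: I, integral causality)
bond 3 →J2  (J2: last free bond brings effort in)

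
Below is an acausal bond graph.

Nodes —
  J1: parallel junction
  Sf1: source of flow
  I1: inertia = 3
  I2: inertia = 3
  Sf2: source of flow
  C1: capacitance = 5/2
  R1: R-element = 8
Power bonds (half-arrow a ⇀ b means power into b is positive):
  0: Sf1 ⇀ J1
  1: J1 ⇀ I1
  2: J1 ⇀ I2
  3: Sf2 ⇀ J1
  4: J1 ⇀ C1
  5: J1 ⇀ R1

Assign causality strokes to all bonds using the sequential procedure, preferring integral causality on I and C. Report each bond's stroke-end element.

b0 →Sf1  (Sf1 fixes flow; stroke at Sf1)
b3 →Sf2  (Sf2: flow source, stroke at near end)
b1 →I1  (I1 outputs flow p/I1)
b2 →I2  (prefer integral on I2)
b4 →J1  (prefer integral on C1)
b5 →R1  (J1 effort already set via bond 4)

#0 stroke at Sf1
#1 stroke at I1
#2 stroke at I2
#3 stroke at Sf2
#4 stroke at J1
#5 stroke at R1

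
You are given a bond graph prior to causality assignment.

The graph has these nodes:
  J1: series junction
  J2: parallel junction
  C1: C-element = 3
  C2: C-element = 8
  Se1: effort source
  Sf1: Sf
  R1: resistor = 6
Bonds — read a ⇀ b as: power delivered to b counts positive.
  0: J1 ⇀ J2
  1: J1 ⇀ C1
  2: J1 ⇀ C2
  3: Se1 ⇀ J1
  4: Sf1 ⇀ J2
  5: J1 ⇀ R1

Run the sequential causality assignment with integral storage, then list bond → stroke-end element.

bond 0 stroke→J2
bond 1 stroke→J1
bond 2 stroke→J1
bond 3 stroke→J1
bond 4 stroke→Sf1
bond 5 stroke→J1

bond 3 |J1  (Se1 (Se) sets effort on bond)
bond 4 |Sf1  (Sf1: flow source, stroke at near end)
bond 0 |J2  (J2 needs exactly one e-in)
bond 1 |J1  (J1: bond 0 brought flow, rest push out)
bond 2 |J1  (1-jn J1 has f-setter on 0)
bond 5 |J1  (J1: bond 0 brought flow, rest push out)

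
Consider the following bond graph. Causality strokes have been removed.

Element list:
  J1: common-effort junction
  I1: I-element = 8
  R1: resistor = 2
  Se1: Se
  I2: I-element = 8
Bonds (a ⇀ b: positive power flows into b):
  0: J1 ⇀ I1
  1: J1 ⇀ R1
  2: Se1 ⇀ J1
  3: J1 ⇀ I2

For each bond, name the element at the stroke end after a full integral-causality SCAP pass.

b2 |J1  (source Se1 imposes e)
b0 |I1  (0-jn J1 has e-setter on 2)
b1 |R1  (J1 effort already set via bond 2)
b3 |I2  (0-jn J1 has e-setter on 2)

b0 stroke→I1
b1 stroke→R1
b2 stroke→J1
b3 stroke→I2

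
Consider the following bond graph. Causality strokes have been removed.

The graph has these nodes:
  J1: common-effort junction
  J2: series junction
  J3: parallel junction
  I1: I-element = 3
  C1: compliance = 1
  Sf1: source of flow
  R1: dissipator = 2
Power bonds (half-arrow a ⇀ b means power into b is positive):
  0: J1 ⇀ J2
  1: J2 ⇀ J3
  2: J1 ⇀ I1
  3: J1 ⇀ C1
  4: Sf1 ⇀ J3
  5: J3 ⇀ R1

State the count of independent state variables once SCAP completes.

2  (C1, I1 all integral)

β4 |Sf1  (Sf1 (Sf) sets flow on bond)
β2 |I1  (I1 outputs flow p/I1)
β3 |J1  (C1 outputs effort q/C1)
β0 |J2  (J1: bond 3 brought effort, rest push out)
β1 |J3  (J2 needs exactly one f-in)
β5 |R1  (J3 effort already set via bond 1)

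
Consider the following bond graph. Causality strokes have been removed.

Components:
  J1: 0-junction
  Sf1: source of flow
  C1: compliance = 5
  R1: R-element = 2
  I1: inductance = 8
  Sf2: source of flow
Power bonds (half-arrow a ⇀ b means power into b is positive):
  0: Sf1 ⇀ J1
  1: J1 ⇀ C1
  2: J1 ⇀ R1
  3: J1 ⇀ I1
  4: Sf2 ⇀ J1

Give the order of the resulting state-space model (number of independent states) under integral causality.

2  (C1, I1 all integral)

#0 stroke→Sf1  (source Sf1 imposes f)
#4 stroke→Sf2  (Sf2: flow source, stroke at near end)
#1 stroke→J1  (C1 integral (e out))
#2 stroke→R1  (J1 effort already set via bond 1)
#3 stroke→I1  (0-jn J1 has e-setter on 1)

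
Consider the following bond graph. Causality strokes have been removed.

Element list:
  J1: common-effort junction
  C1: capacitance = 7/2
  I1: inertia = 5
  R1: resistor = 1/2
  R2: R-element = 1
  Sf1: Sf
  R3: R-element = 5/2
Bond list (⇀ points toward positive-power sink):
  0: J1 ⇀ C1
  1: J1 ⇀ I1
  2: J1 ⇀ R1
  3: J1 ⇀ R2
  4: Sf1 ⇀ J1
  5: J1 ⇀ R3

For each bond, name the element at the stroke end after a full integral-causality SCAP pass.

bond 4 →Sf1  (source Sf1 imposes f)
bond 0 →J1  (C1: C, integral causality)
bond 1 →I1  (J1: bond 0 brought effort, rest push out)
bond 2 →R1  (common-e at J1 fixed by 0)
bond 3 →R2  (J1: bond 0 brought effort, rest push out)
bond 5 →R3  (J1 effort already set via bond 0)

β0 stroke→J1
β1 stroke→I1
β2 stroke→R1
β3 stroke→R2
β4 stroke→Sf1
β5 stroke→R3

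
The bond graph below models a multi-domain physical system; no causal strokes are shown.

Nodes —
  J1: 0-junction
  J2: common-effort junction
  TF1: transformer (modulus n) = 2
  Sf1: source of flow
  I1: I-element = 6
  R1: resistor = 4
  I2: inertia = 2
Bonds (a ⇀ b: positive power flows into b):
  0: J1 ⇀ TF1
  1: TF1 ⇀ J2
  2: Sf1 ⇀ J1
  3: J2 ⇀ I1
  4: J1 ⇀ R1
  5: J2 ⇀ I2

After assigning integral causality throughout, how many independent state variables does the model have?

2  (I1, I2 all integral)

β2 |Sf1  (Sf1: flow source, stroke at near end)
β3 |I1  (I1 outputs flow p/I1)
β5 |I2  (I2: I, integral causality)
β1 |J2  (closing 0-jn rule on J2)
β0 |TF1  (TF1 one-in-one-out from 1)
β4 |J1  (only one effort-in slot at J1)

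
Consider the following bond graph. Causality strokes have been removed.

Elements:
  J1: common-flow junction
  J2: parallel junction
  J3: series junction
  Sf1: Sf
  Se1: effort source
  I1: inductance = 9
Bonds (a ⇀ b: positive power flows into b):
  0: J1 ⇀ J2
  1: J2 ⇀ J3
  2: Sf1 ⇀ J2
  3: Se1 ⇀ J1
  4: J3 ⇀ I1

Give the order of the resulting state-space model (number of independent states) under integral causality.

bond 2 |Sf1  (Sf1 fixes flow; stroke at Sf1)
bond 3 |J1  (source Se1 imposes e)
bond 0 |J2  (J1: last free bond brings flow in)
bond 1 |J3  (0-jn J2 has e-setter on 0)
bond 4 |I1  (J3: last free bond brings flow in)

1  (I1 all integral)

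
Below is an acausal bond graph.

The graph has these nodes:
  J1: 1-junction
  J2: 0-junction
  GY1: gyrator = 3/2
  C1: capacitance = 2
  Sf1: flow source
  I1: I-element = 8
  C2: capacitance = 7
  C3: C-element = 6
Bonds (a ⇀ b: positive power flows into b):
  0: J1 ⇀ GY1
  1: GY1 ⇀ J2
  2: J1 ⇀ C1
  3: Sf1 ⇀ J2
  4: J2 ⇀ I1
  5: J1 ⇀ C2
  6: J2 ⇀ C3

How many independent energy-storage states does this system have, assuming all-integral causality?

4  (C1, C2, C3, I1 all integral)

#3 |Sf1  (source Sf1 imposes f)
#2 |J1  (C1 outputs effort q/C1)
#4 |I1  (I1 outputs flow p/I1)
#5 |J1  (prefer integral on C2)
#0 |GY1  (only one flow-in slot at J1)
#1 |GY1  (GY GY1: same side as bond 0)
#6 |J2  (closing 0-jn rule on J2)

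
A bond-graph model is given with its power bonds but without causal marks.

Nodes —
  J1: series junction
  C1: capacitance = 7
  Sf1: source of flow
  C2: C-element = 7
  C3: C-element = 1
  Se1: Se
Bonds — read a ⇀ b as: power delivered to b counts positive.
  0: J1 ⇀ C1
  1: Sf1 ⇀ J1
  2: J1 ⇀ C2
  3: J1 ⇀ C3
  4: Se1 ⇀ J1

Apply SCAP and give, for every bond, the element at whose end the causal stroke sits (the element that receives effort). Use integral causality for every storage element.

β0 |J1
β1 |Sf1
β2 |J1
β3 |J1
β4 |J1

bond 1 stroke at Sf1  (Sf1 (Sf) sets flow on bond)
bond 4 stroke at J1  (Se1 (Se) sets effort on bond)
bond 0 stroke at J1  (1-jn J1 has f-setter on 1)
bond 2 stroke at J1  (common-f at J1 fixed by 1)
bond 3 stroke at J1  (1-jn J1 has f-setter on 1)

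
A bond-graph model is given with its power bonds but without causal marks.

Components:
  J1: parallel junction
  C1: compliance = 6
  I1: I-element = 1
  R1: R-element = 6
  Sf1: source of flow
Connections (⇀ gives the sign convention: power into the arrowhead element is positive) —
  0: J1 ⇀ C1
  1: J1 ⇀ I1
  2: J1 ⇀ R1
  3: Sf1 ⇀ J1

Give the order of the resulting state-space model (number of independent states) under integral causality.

bond 3 stroke at Sf1  (Sf1 (Sf) sets flow on bond)
bond 0 stroke at J1  (C1: C, integral causality)
bond 1 stroke at I1  (common-e at J1 fixed by 0)
bond 2 stroke at R1  (J1 effort already set via bond 0)

2  (C1, I1 all integral)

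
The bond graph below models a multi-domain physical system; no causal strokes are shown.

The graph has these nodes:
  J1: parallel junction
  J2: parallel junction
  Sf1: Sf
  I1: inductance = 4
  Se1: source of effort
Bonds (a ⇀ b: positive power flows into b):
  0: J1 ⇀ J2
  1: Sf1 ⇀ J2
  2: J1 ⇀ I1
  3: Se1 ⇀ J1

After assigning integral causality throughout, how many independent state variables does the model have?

1  (I1 all integral)

b1 →Sf1  (Sf1 (Sf) sets flow on bond)
b3 →J1  (source Se1 imposes e)
b0 →J2  (0-jn J1 has e-setter on 3)
b2 →I1  (0-jn J1 has e-setter on 3)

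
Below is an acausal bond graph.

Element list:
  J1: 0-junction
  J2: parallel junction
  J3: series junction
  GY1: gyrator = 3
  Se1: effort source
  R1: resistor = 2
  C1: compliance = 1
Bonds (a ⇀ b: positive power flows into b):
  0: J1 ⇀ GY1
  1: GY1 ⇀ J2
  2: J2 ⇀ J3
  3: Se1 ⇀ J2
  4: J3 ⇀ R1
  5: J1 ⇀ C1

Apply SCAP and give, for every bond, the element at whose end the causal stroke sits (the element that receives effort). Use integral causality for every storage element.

β0 stroke at GY1
β1 stroke at GY1
β2 stroke at J3
β3 stroke at J2
β4 stroke at R1
β5 stroke at J1

b3 →J2  (Se1 fixes effort; stroke away)
b1 →GY1  (J2 effort already set via bond 3)
b2 →J3  (0-jn J2 has e-setter on 3)
b4 →R1  (J3 needs exactly one f-in)
b0 →GY1  (GY1 both-in/both-out from 1)
b5 →J1  (J1 needs exactly one e-in)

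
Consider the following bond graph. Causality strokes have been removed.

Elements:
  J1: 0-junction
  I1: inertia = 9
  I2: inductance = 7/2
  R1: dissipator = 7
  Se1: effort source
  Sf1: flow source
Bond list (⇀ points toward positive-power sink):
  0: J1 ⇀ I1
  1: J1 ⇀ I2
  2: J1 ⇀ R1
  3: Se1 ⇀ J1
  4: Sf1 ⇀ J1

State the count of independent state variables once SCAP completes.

β3 |J1  (Se1: effort source, stroke at far end)
β4 |Sf1  (Sf1 (Sf) sets flow on bond)
β0 |I1  (J1: bond 3 brought effort, rest push out)
β1 |I2  (0-jn J1 has e-setter on 3)
β2 |R1  (common-e at J1 fixed by 3)

2  (I1, I2 all integral)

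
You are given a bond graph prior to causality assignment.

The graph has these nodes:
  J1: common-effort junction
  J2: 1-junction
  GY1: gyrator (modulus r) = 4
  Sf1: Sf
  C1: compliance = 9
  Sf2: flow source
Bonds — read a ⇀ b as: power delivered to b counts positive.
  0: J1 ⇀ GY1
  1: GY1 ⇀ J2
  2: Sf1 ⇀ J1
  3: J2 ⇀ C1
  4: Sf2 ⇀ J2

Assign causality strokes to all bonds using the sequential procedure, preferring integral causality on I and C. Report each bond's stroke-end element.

β0 stroke→J1
β1 stroke→J2
β2 stroke→Sf1
β3 stroke→J2
β4 stroke→Sf2

#2 →Sf1  (Sf1 fixes flow; stroke at Sf1)
#4 →Sf2  (Sf2: flow source, stroke at near end)
#0 →J1  (J1: last free bond brings effort in)
#1 →J2  (common-f at J2 fixed by 4)
#3 →J2  (J2: bond 4 brought flow, rest push out)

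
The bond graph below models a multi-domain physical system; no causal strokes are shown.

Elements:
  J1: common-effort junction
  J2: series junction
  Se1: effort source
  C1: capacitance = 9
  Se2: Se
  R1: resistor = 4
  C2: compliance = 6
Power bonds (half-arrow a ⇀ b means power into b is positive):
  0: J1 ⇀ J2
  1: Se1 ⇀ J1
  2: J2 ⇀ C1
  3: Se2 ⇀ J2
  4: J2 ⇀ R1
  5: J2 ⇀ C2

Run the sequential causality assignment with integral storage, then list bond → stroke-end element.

β0 stroke→J2
β1 stroke→J1
β2 stroke→J2
β3 stroke→J2
β4 stroke→R1
β5 stroke→J2

#1 stroke at J1  (Se1 fixes effort; stroke away)
#3 stroke at J2  (Se2: effort source, stroke at far end)
#0 stroke at J2  (0-jn J1 has e-setter on 1)
#2 stroke at J2  (C1 outputs effort q/C1)
#5 stroke at J2  (C2 integral (e out))
#4 stroke at R1  (J2 needs exactly one f-in)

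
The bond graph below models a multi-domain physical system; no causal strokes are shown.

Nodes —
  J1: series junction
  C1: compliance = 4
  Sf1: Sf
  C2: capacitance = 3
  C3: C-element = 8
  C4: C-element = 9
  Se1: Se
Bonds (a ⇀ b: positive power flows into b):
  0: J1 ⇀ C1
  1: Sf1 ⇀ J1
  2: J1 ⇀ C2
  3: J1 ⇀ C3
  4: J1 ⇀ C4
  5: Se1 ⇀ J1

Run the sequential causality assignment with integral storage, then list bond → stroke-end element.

bond 0 →J1
bond 1 →Sf1
bond 2 →J1
bond 3 →J1
bond 4 →J1
bond 5 →J1

β1 stroke at Sf1  (Sf1 (Sf) sets flow on bond)
β5 stroke at J1  (Se1: effort source, stroke at far end)
β0 stroke at J1  (J1 flow already set via bond 1)
β2 stroke at J1  (J1 flow already set via bond 1)
β3 stroke at J1  (J1 flow already set via bond 1)
β4 stroke at J1  (common-f at J1 fixed by 1)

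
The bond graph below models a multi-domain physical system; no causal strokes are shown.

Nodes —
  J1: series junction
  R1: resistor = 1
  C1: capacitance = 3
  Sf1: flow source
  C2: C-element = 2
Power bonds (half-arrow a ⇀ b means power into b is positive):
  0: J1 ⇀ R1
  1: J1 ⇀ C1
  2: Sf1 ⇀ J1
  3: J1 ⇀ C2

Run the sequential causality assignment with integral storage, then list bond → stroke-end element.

bond 2 stroke at Sf1  (source Sf1 imposes f)
bond 0 stroke at J1  (common-f at J1 fixed by 2)
bond 1 stroke at J1  (J1: bond 2 brought flow, rest push out)
bond 3 stroke at J1  (common-f at J1 fixed by 2)

#0 stroke→J1
#1 stroke→J1
#2 stroke→Sf1
#3 stroke→J1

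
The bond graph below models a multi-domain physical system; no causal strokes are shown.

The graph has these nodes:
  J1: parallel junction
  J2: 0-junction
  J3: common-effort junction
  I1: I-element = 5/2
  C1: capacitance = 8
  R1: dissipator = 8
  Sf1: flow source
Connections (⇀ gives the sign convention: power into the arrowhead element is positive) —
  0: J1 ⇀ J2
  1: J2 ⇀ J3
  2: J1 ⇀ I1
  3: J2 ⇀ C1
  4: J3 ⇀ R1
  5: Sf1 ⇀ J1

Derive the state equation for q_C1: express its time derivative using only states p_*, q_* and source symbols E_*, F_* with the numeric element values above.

dq_C1/dt = F_Sf1 - 2*p_I1/5 - q_C1/64

bond 5 |Sf1  (source Sf1 imposes f)
bond 2 |I1  (I1: I, integral causality)
bond 0 |J1  (J1 needs exactly one e-in)
bond 3 |J2  (prefer integral on C1)
bond 1 |J3  (common-e at J2 fixed by 3)
bond 4 |R1  (J3 effort already set via bond 1)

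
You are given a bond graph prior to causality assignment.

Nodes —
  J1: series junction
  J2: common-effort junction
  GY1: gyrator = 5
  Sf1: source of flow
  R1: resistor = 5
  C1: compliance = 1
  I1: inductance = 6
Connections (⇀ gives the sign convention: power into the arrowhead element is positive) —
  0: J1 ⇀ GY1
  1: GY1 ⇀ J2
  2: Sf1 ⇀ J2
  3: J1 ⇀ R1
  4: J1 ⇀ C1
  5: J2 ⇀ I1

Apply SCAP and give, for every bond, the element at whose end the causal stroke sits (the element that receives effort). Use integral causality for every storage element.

b0 stroke→J1
b1 stroke→J2
b2 stroke→Sf1
b3 stroke→R1
b4 stroke→J1
b5 stroke→I1

#2 stroke at Sf1  (source Sf1 imposes f)
#4 stroke at J1  (C1: C, integral causality)
#5 stroke at I1  (prefer integral on I1)
#1 stroke at J2  (only one effort-in slot at J2)
#0 stroke at J1  (GY GY1: same side as bond 1)
#3 stroke at R1  (closing 1-jn rule on J1)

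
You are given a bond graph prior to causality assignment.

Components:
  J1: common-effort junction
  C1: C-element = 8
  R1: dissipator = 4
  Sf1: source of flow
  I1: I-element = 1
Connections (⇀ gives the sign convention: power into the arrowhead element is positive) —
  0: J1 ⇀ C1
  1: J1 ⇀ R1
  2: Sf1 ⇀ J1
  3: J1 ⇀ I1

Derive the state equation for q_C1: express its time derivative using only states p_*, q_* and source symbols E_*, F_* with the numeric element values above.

dq_C1/dt = F_Sf1 - p_I1 - q_C1/32

#2 |Sf1  (Sf1 (Sf) sets flow on bond)
#0 |J1  (C1 integral (e out))
#1 |R1  (0-jn J1 has e-setter on 0)
#3 |I1  (0-jn J1 has e-setter on 0)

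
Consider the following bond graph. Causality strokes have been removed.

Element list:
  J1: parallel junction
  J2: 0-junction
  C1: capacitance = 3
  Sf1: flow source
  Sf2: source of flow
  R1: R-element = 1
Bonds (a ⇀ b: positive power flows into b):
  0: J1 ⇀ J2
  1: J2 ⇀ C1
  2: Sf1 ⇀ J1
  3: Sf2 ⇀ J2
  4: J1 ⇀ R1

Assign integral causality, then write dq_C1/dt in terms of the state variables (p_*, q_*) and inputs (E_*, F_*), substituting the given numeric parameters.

b2 |Sf1  (Sf1 fixes flow; stroke at Sf1)
b3 |Sf2  (Sf2 (Sf) sets flow on bond)
b1 |J2  (C1 integral (e out))
b0 |J1  (J2 effort already set via bond 1)
b4 |R1  (J1 effort already set via bond 0)

dq_C1/dt = F_Sf1 + F_Sf2 - q_C1/3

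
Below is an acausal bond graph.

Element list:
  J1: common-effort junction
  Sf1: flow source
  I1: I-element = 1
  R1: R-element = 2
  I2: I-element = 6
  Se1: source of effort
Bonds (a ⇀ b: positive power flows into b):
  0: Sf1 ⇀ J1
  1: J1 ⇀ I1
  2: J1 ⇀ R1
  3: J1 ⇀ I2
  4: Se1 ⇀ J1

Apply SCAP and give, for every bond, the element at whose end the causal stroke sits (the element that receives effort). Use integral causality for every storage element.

#0 →Sf1  (Sf1: flow source, stroke at near end)
#4 →J1  (Se1 (Se) sets effort on bond)
#1 →I1  (0-jn J1 has e-setter on 4)
#2 →R1  (J1 effort already set via bond 4)
#3 →I2  (0-jn J1 has e-setter on 4)

#0 stroke at Sf1
#1 stroke at I1
#2 stroke at R1
#3 stroke at I2
#4 stroke at J1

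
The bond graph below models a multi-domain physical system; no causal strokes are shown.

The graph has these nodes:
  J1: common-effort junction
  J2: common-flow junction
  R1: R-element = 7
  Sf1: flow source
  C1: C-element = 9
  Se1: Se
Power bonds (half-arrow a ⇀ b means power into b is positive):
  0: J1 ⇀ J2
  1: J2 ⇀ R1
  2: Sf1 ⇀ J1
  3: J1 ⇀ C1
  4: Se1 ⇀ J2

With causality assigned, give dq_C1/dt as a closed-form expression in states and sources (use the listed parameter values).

β2 stroke at Sf1  (Sf1: flow source, stroke at near end)
β4 stroke at J2  (Se1: effort source, stroke at far end)
β3 stroke at J1  (C1: C, integral causality)
β0 stroke at J2  (0-jn J1 has e-setter on 3)
β1 stroke at R1  (J2 needs exactly one f-in)

dq_C1/dt = -E_Se1/7 + F_Sf1 - q_C1/63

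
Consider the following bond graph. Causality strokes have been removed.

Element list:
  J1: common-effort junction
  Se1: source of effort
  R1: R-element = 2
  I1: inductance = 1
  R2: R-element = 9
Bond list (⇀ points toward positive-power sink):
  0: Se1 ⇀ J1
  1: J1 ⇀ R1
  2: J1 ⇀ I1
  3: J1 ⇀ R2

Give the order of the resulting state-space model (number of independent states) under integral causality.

b0 stroke→J1  (Se1: effort source, stroke at far end)
b1 stroke→R1  (J1 effort already set via bond 0)
b2 stroke→I1  (J1 effort already set via bond 0)
b3 stroke→R2  (J1: bond 0 brought effort, rest push out)

1  (I1 all integral)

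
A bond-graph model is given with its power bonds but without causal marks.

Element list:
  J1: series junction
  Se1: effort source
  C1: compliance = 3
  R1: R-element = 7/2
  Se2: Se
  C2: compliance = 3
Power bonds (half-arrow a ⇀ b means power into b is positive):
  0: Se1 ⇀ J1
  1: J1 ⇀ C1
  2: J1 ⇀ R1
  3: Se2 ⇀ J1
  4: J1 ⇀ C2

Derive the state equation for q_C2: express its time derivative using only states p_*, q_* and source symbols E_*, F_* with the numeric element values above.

#0 →J1  (source Se1 imposes e)
#3 →J1  (source Se2 imposes e)
#1 →J1  (prefer integral on C1)
#4 →J1  (C2 integral (e out))
#2 →R1  (only one flow-in slot at J1)

dq_C2/dt = 2*E_Se1/7 + 2*E_Se2/7 - 2*q_C1/21 - 2*q_C2/21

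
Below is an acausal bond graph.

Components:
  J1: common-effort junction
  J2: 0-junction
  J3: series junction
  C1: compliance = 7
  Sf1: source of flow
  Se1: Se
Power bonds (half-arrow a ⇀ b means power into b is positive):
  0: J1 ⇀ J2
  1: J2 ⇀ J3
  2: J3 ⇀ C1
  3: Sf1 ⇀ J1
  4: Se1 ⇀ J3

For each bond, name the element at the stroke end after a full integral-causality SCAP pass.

bond 0 stroke→J1
bond 1 stroke→J2
bond 2 stroke→J3
bond 3 stroke→Sf1
bond 4 stroke→J3

β3 →Sf1  (source Sf1 imposes f)
β4 →J3  (Se1 (Se) sets effort on bond)
β0 →J1  (J1 needs exactly one e-in)
β1 →J2  (J2: last free bond brings effort in)
β2 →J3  (J3 flow already set via bond 1)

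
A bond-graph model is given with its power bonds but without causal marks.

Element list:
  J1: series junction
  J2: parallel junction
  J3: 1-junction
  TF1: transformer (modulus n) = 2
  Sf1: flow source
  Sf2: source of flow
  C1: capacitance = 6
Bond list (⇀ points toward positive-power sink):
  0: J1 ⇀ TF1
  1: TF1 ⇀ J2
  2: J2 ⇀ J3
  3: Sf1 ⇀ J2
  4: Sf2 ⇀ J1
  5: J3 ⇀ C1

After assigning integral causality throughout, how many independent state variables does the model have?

#3 |Sf1  (source Sf1 imposes f)
#4 |Sf2  (source Sf2 imposes f)
#0 |J1  (J1 flow already set via bond 4)
#1 |TF1  (TF1 one-in-one-out from 0)
#2 |J2  (closing 0-jn rule on J2)
#5 |J3  (1-jn J3 has f-setter on 2)

1  (C1 all integral)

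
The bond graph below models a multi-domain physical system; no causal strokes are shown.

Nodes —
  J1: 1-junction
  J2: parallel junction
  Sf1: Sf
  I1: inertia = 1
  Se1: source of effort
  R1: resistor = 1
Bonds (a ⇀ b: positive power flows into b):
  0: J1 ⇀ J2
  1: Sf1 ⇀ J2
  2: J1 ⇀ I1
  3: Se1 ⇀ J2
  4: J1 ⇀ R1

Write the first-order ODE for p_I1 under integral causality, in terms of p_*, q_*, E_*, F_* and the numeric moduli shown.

β1 stroke→Sf1  (Sf1: flow source, stroke at near end)
β3 stroke→J2  (source Se1 imposes e)
β0 stroke→J1  (J2 effort already set via bond 3)
β2 stroke→I1  (I1 outputs flow p/I1)
β4 stroke→J1  (J1: bond 2 brought flow, rest push out)

dp_I1/dt = -E_Se1 - p_I1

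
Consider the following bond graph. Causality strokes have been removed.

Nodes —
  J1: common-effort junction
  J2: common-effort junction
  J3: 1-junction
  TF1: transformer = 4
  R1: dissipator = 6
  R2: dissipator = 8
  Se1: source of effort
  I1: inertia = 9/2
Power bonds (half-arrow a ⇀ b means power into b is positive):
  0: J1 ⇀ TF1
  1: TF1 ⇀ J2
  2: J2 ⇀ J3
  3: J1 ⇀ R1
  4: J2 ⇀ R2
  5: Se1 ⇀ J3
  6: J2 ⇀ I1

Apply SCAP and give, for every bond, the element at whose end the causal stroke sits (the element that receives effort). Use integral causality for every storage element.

#0 |J1
#1 |TF1
#2 |J2
#3 |R1
#4 |R2
#5 |J3
#6 |I1

b5 stroke at J3  (Se1 (Se) sets effort on bond)
b2 stroke at J2  (closing 1-jn rule on J3)
b1 stroke at TF1  (common-e at J2 fixed by 2)
b4 stroke at R2  (common-e at J2 fixed by 2)
b6 stroke at I1  (J2 effort already set via bond 2)
b0 stroke at J1  (TF TF1: opposite of bond 1)
b3 stroke at R1  (J1: bond 0 brought effort, rest push out)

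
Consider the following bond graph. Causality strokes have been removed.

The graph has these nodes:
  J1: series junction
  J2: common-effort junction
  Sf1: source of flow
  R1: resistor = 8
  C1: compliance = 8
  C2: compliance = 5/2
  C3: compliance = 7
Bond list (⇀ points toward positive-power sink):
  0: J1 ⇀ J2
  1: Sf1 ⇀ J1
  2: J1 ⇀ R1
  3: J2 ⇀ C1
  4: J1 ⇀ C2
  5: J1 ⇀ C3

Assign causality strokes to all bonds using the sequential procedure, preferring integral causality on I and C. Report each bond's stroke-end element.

#1 stroke at Sf1  (Sf1: flow source, stroke at near end)
#0 stroke at J1  (common-f at J1 fixed by 1)
#2 stroke at J1  (J1: bond 1 brought flow, rest push out)
#4 stroke at J1  (common-f at J1 fixed by 1)
#5 stroke at J1  (J1: bond 1 brought flow, rest push out)
#3 stroke at J2  (J2: last free bond brings effort in)

β0 |J1
β1 |Sf1
β2 |J1
β3 |J2
β4 |J1
β5 |J1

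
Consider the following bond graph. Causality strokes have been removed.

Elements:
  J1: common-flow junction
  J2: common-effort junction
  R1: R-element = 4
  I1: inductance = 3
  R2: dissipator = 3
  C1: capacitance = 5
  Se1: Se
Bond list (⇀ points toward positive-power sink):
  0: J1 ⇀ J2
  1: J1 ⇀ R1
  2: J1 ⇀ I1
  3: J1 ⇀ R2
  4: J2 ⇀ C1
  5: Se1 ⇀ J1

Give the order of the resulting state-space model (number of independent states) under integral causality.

2  (C1, I1 all integral)

β5 stroke at J1  (Se1 fixes effort; stroke away)
β2 stroke at I1  (I1 outputs flow p/I1)
β0 stroke at J1  (J1: bond 2 brought flow, rest push out)
β1 stroke at J1  (common-f at J1 fixed by 2)
β3 stroke at J1  (J1: bond 2 brought flow, rest push out)
β4 stroke at J2  (closing 0-jn rule on J2)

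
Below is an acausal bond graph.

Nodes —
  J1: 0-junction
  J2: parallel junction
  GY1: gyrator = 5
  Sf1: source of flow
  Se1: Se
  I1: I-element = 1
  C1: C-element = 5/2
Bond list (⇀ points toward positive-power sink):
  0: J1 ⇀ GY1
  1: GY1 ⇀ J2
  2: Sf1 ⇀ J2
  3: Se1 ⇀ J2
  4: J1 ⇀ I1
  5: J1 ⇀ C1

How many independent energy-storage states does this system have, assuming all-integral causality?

2  (C1, I1 all integral)

bond 2 →Sf1  (Sf1 fixes flow; stroke at Sf1)
bond 3 →J2  (Se1 (Se) sets effort on bond)
bond 1 →GY1  (J2: bond 3 brought effort, rest push out)
bond 0 →GY1  (GY GY1: same side as bond 1)
bond 4 →I1  (I1 integral (f out))
bond 5 →J1  (only one effort-in slot at J1)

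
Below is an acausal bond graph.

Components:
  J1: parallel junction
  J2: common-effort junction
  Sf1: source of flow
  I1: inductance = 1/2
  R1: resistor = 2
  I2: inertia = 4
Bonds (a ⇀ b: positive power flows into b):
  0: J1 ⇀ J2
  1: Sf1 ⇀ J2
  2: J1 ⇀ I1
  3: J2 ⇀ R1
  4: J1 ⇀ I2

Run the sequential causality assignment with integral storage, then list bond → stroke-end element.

bond 1 |Sf1  (source Sf1 imposes f)
bond 2 |I1  (I1 outputs flow p/I1)
bond 4 |I2  (I2 integral (f out))
bond 0 |J1  (J1 needs exactly one e-in)
bond 3 |J2  (J2 needs exactly one e-in)

bond 0 stroke at J1
bond 1 stroke at Sf1
bond 2 stroke at I1
bond 3 stroke at J2
bond 4 stroke at I2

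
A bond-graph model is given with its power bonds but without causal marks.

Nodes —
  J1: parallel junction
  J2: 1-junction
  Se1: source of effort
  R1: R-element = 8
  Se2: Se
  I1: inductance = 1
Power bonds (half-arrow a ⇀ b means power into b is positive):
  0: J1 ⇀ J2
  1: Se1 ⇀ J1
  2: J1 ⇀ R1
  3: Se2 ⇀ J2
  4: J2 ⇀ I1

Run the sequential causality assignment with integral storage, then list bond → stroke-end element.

#0 stroke at J2
#1 stroke at J1
#2 stroke at R1
#3 stroke at J2
#4 stroke at I1

b1 |J1  (source Se1 imposes e)
b3 |J2  (Se2 (Se) sets effort on bond)
b0 |J2  (common-e at J1 fixed by 1)
b2 |R1  (J1: bond 1 brought effort, rest push out)
b4 |I1  (closing 1-jn rule on J2)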